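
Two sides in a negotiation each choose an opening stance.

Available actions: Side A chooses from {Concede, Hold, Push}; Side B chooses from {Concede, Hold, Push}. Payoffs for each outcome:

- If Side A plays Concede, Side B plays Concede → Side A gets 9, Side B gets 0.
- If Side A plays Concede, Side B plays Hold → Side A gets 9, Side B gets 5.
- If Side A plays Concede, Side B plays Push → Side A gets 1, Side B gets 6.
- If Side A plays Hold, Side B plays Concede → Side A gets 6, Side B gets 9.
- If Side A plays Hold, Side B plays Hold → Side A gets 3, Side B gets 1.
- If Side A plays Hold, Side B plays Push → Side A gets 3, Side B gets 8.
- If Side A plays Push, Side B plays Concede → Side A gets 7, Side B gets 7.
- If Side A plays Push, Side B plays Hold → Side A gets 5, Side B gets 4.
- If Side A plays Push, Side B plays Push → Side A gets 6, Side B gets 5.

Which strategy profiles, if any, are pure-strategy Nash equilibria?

This game has no pure Nash equilibrium.

Side A against Concede: payoffs 9, 6, 7 → best response Concede.
Side A against Hold: payoffs 9, 3, 5 → best response Concede.
Side A against Push: payoffs 1, 3, 6 → best response Push.
Side B against Concede: payoffs 0, 5, 6 → best response Push.
Side B against Hold: payoffs 9, 1, 8 → best response Concede.
Side B against Push: payoffs 7, 4, 5 → best response Concede.
No profile is a mutual best response for all players.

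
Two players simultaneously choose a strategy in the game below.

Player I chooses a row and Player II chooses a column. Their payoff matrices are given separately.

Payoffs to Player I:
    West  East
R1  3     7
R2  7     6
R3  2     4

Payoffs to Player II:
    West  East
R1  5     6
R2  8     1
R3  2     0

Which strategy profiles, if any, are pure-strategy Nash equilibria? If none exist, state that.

Mark each player's best response to every combination of opponents' strategies; a profile where every player is best-responding is a pure Nash equilibrium.
Player I against West: payoffs 3, 7, 2 → best response R2.
Player I against East: payoffs 7, 6, 4 → best response R1.
Player II against R1: payoffs 5, 6 → best response East.
Player II against R2: payoffs 8, 1 → best response West.
Player II against R3: payoffs 2, 0 → best response West.
Mutual best responses: (R1, East); (R2, West).

(R1, East) and (R2, West)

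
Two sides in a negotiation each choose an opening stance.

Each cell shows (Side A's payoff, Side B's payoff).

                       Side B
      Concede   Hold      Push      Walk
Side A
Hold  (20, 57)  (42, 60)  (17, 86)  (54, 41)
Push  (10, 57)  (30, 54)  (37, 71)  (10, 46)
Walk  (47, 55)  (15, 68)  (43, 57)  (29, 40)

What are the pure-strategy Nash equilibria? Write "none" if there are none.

Side A against Concede: payoffs 20, 10, 47 → best response Walk.
Side A against Hold: payoffs 42, 30, 15 → best response Hold.
Side A against Push: payoffs 17, 37, 43 → best response Walk.
Side A against Walk: payoffs 54, 10, 29 → best response Hold.
Side B against Hold: payoffs 57, 60, 86, 41 → best response Push.
Side B against Push: payoffs 57, 54, 71, 46 → best response Push.
Side B against Walk: payoffs 55, 68, 57, 40 → best response Hold.
No profile is a mutual best response for all players.

This game has no pure Nash equilibrium.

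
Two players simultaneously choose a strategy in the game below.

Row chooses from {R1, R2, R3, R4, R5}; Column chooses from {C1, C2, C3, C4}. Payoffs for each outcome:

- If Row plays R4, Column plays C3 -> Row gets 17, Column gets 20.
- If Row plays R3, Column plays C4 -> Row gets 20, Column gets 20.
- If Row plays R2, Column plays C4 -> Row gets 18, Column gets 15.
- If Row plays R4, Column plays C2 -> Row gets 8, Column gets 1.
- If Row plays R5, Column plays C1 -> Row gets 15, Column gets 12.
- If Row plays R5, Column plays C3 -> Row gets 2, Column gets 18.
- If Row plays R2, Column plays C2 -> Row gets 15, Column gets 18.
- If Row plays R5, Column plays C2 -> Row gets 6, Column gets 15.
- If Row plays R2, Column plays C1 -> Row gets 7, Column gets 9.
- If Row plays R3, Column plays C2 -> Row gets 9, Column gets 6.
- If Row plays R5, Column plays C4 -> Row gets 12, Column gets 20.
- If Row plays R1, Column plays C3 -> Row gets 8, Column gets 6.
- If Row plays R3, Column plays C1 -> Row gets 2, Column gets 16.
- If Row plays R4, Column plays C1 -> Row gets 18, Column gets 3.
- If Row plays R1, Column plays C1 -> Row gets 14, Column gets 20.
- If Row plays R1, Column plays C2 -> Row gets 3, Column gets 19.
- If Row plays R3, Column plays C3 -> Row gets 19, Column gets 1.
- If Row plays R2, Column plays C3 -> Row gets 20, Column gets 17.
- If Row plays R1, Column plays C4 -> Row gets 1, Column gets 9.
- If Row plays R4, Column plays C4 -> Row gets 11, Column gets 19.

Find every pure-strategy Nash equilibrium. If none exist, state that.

Row against C1: payoffs 14, 7, 2, 18, 15 → best response R4.
Row against C2: payoffs 3, 15, 9, 8, 6 → best response R2.
Row against C3: payoffs 8, 20, 19, 17, 2 → best response R2.
Row against C4: payoffs 1, 18, 20, 11, 12 → best response R3.
Column against R1: payoffs 20, 19, 6, 9 → best response C1.
Column against R2: payoffs 9, 18, 17, 15 → best response C2.
Column against R3: payoffs 16, 6, 1, 20 → best response C4.
Column against R4: payoffs 3, 1, 20, 19 → best response C3.
Column against R5: payoffs 12, 15, 18, 20 → best response C4.
Mutual best responses: (R2, C2); (R3, C4).

The pure Nash equilibria are (R2, C2) and (R3, C4).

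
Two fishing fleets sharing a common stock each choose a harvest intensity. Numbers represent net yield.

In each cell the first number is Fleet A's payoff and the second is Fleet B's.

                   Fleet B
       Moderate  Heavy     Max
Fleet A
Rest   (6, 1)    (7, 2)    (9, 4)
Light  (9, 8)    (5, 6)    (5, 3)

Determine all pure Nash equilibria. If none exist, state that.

(Rest, Max); (Light, Moderate)

Check each profile: it is a Nash equilibrium iff no player can strictly gain by switching unilaterally.
(Rest, Moderate): Fleet A can switch to Light (6 → 9). Not NE.
(Rest, Heavy): Fleet B can switch to Max (2 → 4). Not NE.
(Rest, Max): Fleet A gets 9, best alternative 5; Fleet B gets 4, best alternative 2. No profitable deviation — NE.
(Light, Moderate): Fleet A gets 9, best alternative 6; Fleet B gets 8, best alternative 6. No profitable deviation — NE.
(Light, Heavy): Fleet A can switch to Rest (5 → 7). Not NE.
(Light, Max): Fleet A can switch to Rest (5 → 9). Not NE.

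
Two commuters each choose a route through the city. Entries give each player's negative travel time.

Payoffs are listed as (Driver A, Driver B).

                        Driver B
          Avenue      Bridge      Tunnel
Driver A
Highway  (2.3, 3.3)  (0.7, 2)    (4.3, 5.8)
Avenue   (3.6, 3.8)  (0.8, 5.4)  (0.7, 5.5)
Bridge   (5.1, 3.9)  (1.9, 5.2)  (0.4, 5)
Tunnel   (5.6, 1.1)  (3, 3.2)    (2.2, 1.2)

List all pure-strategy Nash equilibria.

(Highway, Avenue): Driver A can switch to Avenue (2.3 → 3.6). Not NE.
(Highway, Bridge): Driver A can switch to Avenue (0.7 → 0.8). Not NE.
(Highway, Tunnel): Driver A gets 4.3, best alternative 2.2; Driver B gets 5.8, best alternative 3.3. No profitable deviation — NE.
(Avenue, Avenue): Driver A can switch to Bridge (3.6 → 5.1). Not NE.
(Avenue, Bridge): Driver A can switch to Bridge (0.8 → 1.9). Not NE.
(Avenue, Tunnel): Driver A can switch to Highway (0.7 → 4.3). Not NE.
(Bridge, Avenue): Driver A can switch to Tunnel (5.1 → 5.6). Not NE.
(Bridge, Bridge): Driver A can switch to Tunnel (1.9 → 3). Not NE.
(Bridge, Tunnel): Driver A can switch to Highway (0.4 → 4.3). Not NE.
(Tunnel, Bridge): Driver A gets 3, best alternative 1.9; Driver B gets 3.2, best alternative 1.2. No profitable deviation — NE.
(The remaining 2 profiles each have a profitable deviation by the same check.)

The pure Nash equilibria are (Highway, Tunnel) and (Tunnel, Bridge).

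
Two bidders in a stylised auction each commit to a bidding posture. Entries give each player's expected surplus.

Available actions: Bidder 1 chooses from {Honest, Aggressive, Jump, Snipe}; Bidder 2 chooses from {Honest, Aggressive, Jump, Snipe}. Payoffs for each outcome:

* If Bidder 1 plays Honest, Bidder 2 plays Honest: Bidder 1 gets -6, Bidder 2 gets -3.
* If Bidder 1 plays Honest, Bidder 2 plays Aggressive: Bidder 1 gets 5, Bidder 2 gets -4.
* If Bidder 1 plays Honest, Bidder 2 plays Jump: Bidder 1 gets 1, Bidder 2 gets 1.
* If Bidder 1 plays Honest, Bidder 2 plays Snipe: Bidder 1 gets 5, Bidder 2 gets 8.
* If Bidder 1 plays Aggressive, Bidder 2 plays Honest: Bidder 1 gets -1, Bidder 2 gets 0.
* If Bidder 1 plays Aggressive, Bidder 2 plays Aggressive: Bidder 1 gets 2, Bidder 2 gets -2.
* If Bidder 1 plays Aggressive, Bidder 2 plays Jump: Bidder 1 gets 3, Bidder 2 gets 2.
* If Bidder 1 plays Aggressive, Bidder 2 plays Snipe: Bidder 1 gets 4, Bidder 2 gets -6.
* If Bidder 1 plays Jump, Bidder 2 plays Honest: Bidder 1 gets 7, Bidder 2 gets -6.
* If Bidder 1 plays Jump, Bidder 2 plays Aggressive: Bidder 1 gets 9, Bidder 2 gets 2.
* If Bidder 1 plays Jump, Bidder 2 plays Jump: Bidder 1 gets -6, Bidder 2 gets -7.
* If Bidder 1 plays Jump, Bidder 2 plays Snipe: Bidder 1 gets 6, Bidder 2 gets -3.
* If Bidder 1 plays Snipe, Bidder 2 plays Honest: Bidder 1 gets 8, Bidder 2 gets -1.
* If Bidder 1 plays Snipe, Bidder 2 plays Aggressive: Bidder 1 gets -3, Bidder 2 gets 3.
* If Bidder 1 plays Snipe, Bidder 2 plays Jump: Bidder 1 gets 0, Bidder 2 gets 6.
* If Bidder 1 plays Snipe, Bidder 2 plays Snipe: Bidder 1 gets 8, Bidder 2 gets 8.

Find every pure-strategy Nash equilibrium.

(Aggressive, Jump) and (Jump, Aggressive) and (Snipe, Snipe)

Bidder 1 against Honest: payoffs -6, -1, 7, 8 → best response Snipe.
Bidder 1 against Aggressive: payoffs 5, 2, 9, -3 → best response Jump.
Bidder 1 against Jump: payoffs 1, 3, -6, 0 → best response Aggressive.
Bidder 1 against Snipe: payoffs 5, 4, 6, 8 → best response Snipe.
Bidder 2 against Honest: payoffs -3, -4, 1, 8 → best response Snipe.
Bidder 2 against Aggressive: payoffs 0, -2, 2, -6 → best response Jump.
Bidder 2 against Jump: payoffs -6, 2, -7, -3 → best response Aggressive.
Bidder 2 against Snipe: payoffs -1, 3, 6, 8 → best response Snipe.
Mutual best responses: (Aggressive, Jump); (Jump, Aggressive); (Snipe, Snipe).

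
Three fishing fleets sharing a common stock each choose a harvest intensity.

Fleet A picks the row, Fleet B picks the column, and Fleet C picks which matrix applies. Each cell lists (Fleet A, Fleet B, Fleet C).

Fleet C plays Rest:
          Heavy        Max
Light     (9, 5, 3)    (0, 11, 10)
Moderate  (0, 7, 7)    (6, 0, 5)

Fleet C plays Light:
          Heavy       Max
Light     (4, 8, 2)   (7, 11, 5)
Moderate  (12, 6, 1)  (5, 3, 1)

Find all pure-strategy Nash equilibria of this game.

Check each profile: it is a Nash equilibrium iff no player can strictly gain by switching unilaterally.
(Light, Heavy, Rest): Fleet B can switch to Max (5 → 11). Not NE.
(Light, Heavy, Light): Fleet A can switch to Moderate (4 → 12). Not NE.
(Light, Max, Rest): Fleet A can switch to Moderate (0 → 6). Not NE.
(Light, Max, Light): Fleet C can switch to Rest (5 → 10). Not NE.
(Moderate, Heavy, Rest): Fleet A can switch to Light (0 → 9). Not NE.
(Moderate, Heavy, Light): Fleet C can switch to Rest (1 → 7). Not NE.
(Moderate, Max, Rest): Fleet B can switch to Heavy (0 → 7). Not NE.
(Moderate, Max, Light): Fleet A can switch to Light (5 → 7). Not NE.

none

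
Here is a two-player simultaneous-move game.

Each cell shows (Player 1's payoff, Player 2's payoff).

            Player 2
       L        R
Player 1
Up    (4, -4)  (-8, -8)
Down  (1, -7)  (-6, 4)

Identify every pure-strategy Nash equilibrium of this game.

For each player, find the best response to each opponent profile; mutual best responses are the pure NE.
Player 1 against L: payoffs 4, 1 → best response Up.
Player 1 against R: payoffs -8, -6 → best response Down.
Player 2 against Up: payoffs -4, -8 → best response L.
Player 2 against Down: payoffs -7, 4 → best response R.
Mutual best responses: (Up, L); (Down, R).

The pure Nash equilibria are (Up, L), (Down, R).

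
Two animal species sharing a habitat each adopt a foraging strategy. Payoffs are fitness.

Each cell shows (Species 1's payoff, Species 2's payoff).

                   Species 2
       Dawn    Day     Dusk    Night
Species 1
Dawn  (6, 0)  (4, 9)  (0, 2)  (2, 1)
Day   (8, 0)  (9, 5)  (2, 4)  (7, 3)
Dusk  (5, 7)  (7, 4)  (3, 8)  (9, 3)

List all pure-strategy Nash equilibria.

Mark each player's best response to every combination of opponents' strategies; a profile where every player is best-responding is a pure Nash equilibrium.
Species 1 against Dawn: payoffs 6, 8, 5 → best response Day.
Species 1 against Day: payoffs 4, 9, 7 → best response Day.
Species 1 against Dusk: payoffs 0, 2, 3 → best response Dusk.
Species 1 against Night: payoffs 2, 7, 9 → best response Dusk.
Species 2 against Dawn: payoffs 0, 9, 2, 1 → best response Day.
Species 2 against Day: payoffs 0, 5, 4, 3 → best response Day.
Species 2 against Dusk: payoffs 7, 4, 8, 3 → best response Dusk.
Mutual best responses: (Day, Day); (Dusk, Dusk).

Pure-strategy Nash equilibria: (Day, Day), (Dusk, Dusk)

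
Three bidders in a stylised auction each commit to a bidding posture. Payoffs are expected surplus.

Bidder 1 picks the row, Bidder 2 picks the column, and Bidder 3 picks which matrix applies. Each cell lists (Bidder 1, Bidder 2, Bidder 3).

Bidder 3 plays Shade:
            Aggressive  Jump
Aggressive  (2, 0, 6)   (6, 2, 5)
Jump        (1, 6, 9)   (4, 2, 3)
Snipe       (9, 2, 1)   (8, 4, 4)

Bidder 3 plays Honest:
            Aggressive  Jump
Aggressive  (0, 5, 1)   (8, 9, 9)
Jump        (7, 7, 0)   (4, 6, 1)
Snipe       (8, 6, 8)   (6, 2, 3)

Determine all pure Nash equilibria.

Bidder 1 against (Aggressive, Shade): payoffs 2, 1, 9 → best response Snipe.
Bidder 1 against (Aggressive, Honest): payoffs 0, 7, 8 → best response Snipe.
Bidder 1 against (Jump, Shade): payoffs 6, 4, 8 → best response Snipe.
Bidder 1 against (Jump, Honest): payoffs 8, 4, 6 → best response Aggressive.
Bidder 2 against (Aggressive, Shade): payoffs 0, 2 → best response Jump.
Bidder 2 against (Aggressive, Honest): payoffs 5, 9 → best response Jump.
Bidder 2 against (Jump, Shade): payoffs 6, 2 → best response Aggressive.
Bidder 2 against (Jump, Honest): payoffs 7, 6 → best response Aggressive.
Bidder 2 against (Snipe, Shade): payoffs 2, 4 → best response Jump.
Bidder 2 against (Snipe, Honest): payoffs 6, 2 → best response Aggressive.
Bidder 3 against (Aggressive, Aggressive): payoffs 6, 1 → best response Shade.
Bidder 3 against (Aggressive, Jump): payoffs 5, 9 → best response Honest.
Bidder 3 against (Jump, Aggressive): payoffs 9, 0 → best response Shade.
Bidder 3 against (Jump, Jump): payoffs 3, 1 → best response Shade.
Bidder 3 against (Snipe, Aggressive): payoffs 1, 8 → best response Honest.
Bidder 3 against (Snipe, Jump): payoffs 4, 3 → best response Shade.
Mutual best responses: (Aggressive, Jump, Honest); (Snipe, Aggressive, Honest); (Snipe, Jump, Shade).

(Aggressive, Jump, Honest) and (Snipe, Aggressive, Honest) and (Snipe, Jump, Shade)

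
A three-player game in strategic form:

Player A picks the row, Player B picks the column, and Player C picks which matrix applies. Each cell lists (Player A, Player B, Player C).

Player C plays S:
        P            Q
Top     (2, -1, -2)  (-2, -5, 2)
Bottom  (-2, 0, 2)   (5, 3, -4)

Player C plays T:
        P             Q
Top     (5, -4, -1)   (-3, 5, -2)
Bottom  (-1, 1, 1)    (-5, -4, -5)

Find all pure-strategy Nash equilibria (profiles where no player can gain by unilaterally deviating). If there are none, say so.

The unique pure-strategy Nash equilibrium is (Bottom, Q, S).

(Top, P, S): Player C can switch to T (-2 → -1). Not NE.
(Top, P, T): Player B can switch to Q (-4 → 5). Not NE.
(Top, Q, S): Player A can switch to Bottom (-2 → 5). Not NE.
(Top, Q, T): Player C can switch to S (-2 → 2). Not NE.
(Bottom, P, S): Player A can switch to Top (-2 → 2). Not NE.
(Bottom, P, T): Player A can switch to Top (-1 → 5). Not NE.
(Bottom, Q, S): Player A gets 5, best alternative -2; Player B gets 3, best alternative 0; Player C gets -4, best alternative -5. No profitable deviation — NE.
(Bottom, Q, T): Player A can switch to Top (-5 → -3). Not NE.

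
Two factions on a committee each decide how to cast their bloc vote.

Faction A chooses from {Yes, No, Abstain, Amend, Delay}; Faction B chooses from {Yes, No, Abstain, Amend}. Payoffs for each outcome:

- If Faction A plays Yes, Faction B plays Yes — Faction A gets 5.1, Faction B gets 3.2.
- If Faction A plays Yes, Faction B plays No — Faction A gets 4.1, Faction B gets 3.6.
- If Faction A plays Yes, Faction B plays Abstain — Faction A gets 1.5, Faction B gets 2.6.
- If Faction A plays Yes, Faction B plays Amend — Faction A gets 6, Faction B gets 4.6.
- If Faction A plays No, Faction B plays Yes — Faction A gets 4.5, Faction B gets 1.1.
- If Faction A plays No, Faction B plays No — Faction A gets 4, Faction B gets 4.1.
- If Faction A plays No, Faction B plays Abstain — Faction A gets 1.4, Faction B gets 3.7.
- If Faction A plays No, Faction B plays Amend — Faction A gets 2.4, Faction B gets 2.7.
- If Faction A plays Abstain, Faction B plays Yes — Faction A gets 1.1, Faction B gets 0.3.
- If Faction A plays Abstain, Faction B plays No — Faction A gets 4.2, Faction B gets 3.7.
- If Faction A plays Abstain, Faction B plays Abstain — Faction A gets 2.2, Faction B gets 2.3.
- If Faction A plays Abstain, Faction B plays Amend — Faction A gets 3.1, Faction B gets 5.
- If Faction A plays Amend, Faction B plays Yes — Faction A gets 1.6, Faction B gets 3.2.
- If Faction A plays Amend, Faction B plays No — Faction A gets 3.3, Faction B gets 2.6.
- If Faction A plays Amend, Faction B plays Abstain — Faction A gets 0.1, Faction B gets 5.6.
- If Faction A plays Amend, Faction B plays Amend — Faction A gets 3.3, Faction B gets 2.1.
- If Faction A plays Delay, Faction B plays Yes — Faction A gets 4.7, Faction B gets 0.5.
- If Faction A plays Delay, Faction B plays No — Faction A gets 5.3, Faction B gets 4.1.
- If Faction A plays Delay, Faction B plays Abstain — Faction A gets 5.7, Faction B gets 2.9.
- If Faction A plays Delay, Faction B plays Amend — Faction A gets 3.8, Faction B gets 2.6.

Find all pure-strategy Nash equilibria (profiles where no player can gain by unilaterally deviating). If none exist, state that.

Pure-strategy Nash equilibria: (Yes, Amend), (Delay, No)

Faction A against Yes: payoffs 5.1, 4.5, 1.1, 1.6, 4.7 → best response Yes.
Faction A against No: payoffs 4.1, 4, 4.2, 3.3, 5.3 → best response Delay.
Faction A against Abstain: payoffs 1.5, 1.4, 2.2, 0.1, 5.7 → best response Delay.
Faction A against Amend: payoffs 6, 2.4, 3.1, 3.3, 3.8 → best response Yes.
Faction B against Yes: payoffs 3.2, 3.6, 2.6, 4.6 → best response Amend.
Faction B against No: payoffs 1.1, 4.1, 3.7, 2.7 → best response No.
Faction B against Abstain: payoffs 0.3, 3.7, 2.3, 5 → best response Amend.
Faction B against Amend: payoffs 3.2, 2.6, 5.6, 2.1 → best response Abstain.
Faction B against Delay: payoffs 0.5, 4.1, 2.9, 2.6 → best response No.
Mutual best responses: (Yes, Amend); (Delay, No).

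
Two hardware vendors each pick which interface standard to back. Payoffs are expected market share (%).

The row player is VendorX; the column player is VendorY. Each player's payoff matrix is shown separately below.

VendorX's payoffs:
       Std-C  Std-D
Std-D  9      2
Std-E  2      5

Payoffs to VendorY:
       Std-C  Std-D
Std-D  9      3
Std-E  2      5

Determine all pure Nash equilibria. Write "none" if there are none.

(Std-D, Std-C): VendorX gets 9, best alternative 2; VendorY gets 9, best alternative 3. No profitable deviation — NE.
(Std-D, Std-D): VendorX can switch to Std-E (2 → 5). Not NE.
(Std-E, Std-C): VendorX can switch to Std-D (2 → 9). Not NE.
(Std-E, Std-D): VendorX gets 5, best alternative 2; VendorY gets 5, best alternative 2. No profitable deviation — NE.

(Std-D, Std-C), (Std-E, Std-D)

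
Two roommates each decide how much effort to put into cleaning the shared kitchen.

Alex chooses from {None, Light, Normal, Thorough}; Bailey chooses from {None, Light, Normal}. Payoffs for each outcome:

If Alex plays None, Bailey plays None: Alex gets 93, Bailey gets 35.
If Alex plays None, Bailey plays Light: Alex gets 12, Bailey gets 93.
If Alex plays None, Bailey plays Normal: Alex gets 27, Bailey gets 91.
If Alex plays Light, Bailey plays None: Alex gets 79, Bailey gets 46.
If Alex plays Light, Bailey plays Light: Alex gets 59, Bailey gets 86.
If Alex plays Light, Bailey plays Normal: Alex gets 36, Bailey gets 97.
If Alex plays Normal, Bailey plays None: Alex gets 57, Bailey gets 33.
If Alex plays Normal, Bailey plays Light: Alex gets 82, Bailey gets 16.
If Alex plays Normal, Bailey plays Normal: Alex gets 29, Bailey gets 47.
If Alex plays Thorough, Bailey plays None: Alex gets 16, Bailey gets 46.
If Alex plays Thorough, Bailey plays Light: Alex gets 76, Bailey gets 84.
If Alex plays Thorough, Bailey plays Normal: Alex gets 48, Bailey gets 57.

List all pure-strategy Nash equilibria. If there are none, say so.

(None, None): Bailey can switch to Light (35 → 93). Not NE.
(None, Light): Alex can switch to Light (12 → 59). Not NE.
(None, Normal): Alex can switch to Light (27 → 36). Not NE.
(Light, None): Alex can switch to None (79 → 93). Not NE.
(Light, Light): Alex can switch to Normal (59 → 82). Not NE.
(Light, Normal): Alex can switch to Thorough (36 → 48). Not NE.
(Normal, None): Alex can switch to None (57 → 93). Not NE.
(Normal, Light): Bailey can switch to None (16 → 33). Not NE.
(Normal, Normal): Alex can switch to Light (29 → 36). Not NE.
(Thorough, None): Alex can switch to None (16 → 93). Not NE.
(The remaining 2 profiles each have a profitable deviation by the same check.)

none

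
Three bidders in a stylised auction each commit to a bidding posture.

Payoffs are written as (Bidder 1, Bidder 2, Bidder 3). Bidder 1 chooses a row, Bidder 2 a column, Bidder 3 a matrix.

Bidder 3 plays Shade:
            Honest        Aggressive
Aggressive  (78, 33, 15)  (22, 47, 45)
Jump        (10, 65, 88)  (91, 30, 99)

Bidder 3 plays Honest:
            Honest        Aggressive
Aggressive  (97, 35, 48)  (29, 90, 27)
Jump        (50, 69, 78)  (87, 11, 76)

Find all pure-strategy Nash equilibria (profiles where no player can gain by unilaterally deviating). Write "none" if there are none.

No pure-strategy Nash equilibrium.

For each player, find the best response to each opponent profile; mutual best responses are the pure NE.
Bidder 1 against (Honest, Shade): payoffs 78, 10 → best response Aggressive.
Bidder 1 against (Honest, Honest): payoffs 97, 50 → best response Aggressive.
Bidder 1 against (Aggressive, Shade): payoffs 22, 91 → best response Jump.
Bidder 1 against (Aggressive, Honest): payoffs 29, 87 → best response Jump.
Bidder 2 against (Aggressive, Shade): payoffs 33, 47 → best response Aggressive.
Bidder 2 against (Aggressive, Honest): payoffs 35, 90 → best response Aggressive.
Bidder 2 against (Jump, Shade): payoffs 65, 30 → best response Honest.
Bidder 2 against (Jump, Honest): payoffs 69, 11 → best response Honest.
Bidder 3 against (Aggressive, Honest): payoffs 15, 48 → best response Honest.
Bidder 3 against (Aggressive, Aggressive): payoffs 45, 27 → best response Shade.
Bidder 3 against (Jump, Honest): payoffs 88, 78 → best response Shade.
Bidder 3 against (Jump, Aggressive): payoffs 99, 76 → best response Shade.
No profile is a mutual best response for all players.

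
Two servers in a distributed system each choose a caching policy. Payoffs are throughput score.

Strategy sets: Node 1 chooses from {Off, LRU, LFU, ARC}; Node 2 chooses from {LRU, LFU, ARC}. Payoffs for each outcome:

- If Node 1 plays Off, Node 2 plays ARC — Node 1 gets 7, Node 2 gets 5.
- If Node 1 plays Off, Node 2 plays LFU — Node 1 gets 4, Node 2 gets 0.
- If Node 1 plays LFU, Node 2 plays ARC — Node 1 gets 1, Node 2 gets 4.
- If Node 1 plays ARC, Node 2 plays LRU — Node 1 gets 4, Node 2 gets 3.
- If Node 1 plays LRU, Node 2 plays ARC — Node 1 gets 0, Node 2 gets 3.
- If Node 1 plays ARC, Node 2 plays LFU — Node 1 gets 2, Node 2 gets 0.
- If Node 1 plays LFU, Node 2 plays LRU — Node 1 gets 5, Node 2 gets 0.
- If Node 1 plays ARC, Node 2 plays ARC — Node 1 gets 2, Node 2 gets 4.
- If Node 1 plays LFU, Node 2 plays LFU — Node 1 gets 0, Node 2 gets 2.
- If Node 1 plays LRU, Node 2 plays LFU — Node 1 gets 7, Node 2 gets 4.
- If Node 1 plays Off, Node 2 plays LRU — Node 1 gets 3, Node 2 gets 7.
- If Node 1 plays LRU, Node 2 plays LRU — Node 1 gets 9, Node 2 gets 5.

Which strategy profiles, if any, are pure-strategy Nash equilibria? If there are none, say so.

Node 1 against LRU: payoffs 3, 9, 5, 4 → best response LRU.
Node 1 against LFU: payoffs 4, 7, 0, 2 → best response LRU.
Node 1 against ARC: payoffs 7, 0, 1, 2 → best response Off.
Node 2 against Off: payoffs 7, 0, 5 → best response LRU.
Node 2 against LRU: payoffs 5, 4, 3 → best response LRU.
Node 2 against LFU: payoffs 0, 2, 4 → best response ARC.
Node 2 against ARC: payoffs 3, 0, 4 → best response ARC.
Mutual best responses: (LRU, LRU).

The unique pure-strategy Nash equilibrium is (LRU, LRU).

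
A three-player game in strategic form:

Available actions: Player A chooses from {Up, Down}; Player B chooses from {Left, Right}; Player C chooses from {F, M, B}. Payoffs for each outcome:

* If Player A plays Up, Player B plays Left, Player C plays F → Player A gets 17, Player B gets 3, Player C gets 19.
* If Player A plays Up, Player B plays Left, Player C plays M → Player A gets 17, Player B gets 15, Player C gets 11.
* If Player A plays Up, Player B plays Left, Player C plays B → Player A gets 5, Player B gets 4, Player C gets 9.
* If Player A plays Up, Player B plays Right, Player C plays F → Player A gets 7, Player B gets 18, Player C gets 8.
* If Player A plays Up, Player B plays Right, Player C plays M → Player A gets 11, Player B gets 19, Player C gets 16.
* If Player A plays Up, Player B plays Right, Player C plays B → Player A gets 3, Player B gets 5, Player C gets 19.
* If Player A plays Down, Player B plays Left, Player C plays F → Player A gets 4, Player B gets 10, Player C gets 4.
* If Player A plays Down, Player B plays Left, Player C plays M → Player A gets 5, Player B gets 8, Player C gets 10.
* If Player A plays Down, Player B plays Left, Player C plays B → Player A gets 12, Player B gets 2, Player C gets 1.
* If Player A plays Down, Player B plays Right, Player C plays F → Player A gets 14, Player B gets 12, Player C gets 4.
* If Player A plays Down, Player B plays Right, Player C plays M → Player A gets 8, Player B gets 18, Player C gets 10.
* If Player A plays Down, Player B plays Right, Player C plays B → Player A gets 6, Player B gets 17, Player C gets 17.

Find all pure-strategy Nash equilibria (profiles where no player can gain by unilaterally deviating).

Player A against (Left, F): payoffs 17, 4 → best response Up.
Player A against (Left, M): payoffs 17, 5 → best response Up.
Player A against (Left, B): payoffs 5, 12 → best response Down.
Player A against (Right, F): payoffs 7, 14 → best response Down.
Player A against (Right, M): payoffs 11, 8 → best response Up.
Player A against (Right, B): payoffs 3, 6 → best response Down.
Player B against (Up, F): payoffs 3, 18 → best response Right.
Player B against (Up, M): payoffs 15, 19 → best response Right.
Player B against (Up, B): payoffs 4, 5 → best response Right.
Player B against (Down, F): payoffs 10, 12 → best response Right.
Player B against (Down, M): payoffs 8, 18 → best response Right.
Player B against (Down, B): payoffs 2, 17 → best response Right.
Player C against (Up, Left): payoffs 19, 11, 9 → best response F.
Player C against (Up, Right): payoffs 8, 16, 19 → best response B.
Player C against (Down, Left): payoffs 4, 10, 1 → best response M.
Player C against (Down, Right): payoffs 4, 10, 17 → best response B.
Mutual best responses: (Down, Right, B).

The unique pure-strategy Nash equilibrium is (Down, Right, B).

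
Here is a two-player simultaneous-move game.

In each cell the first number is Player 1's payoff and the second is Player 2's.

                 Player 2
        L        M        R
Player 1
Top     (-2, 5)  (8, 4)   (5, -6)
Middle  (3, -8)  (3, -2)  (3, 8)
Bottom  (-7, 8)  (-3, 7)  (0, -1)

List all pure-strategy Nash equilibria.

For each strategy profile, look for a profitable unilateral deviation.
(Top, L): Player 1 can switch to Middle (-2 → 3). Not NE.
(Top, M): Player 2 can switch to L (4 → 5). Not NE.
(Top, R): Player 2 can switch to L (-6 → 5). Not NE.
(Middle, L): Player 2 can switch to M (-8 → -2). Not NE.
(Middle, M): Player 1 can switch to Top (3 → 8). Not NE.
(Middle, R): Player 1 can switch to Top (3 → 5). Not NE.
(Bottom, L): Player 1 can switch to Top (-7 → -2). Not NE.
(Bottom, M): Player 1 can switch to Top (-3 → 8). Not NE.
(Bottom, R): Player 1 can switch to Top (0 → 5). Not NE.

none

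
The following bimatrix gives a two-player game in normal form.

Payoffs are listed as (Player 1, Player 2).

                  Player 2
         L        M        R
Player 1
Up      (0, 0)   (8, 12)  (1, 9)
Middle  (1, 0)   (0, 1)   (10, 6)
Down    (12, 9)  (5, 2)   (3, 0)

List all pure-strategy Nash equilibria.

The pure Nash equilibria are (Up, M) and (Middle, R) and (Down, L).

Player 1 against L: payoffs 0, 1, 12 → best response Down.
Player 1 against M: payoffs 8, 0, 5 → best response Up.
Player 1 against R: payoffs 1, 10, 3 → best response Middle.
Player 2 against Up: payoffs 0, 12, 9 → best response M.
Player 2 against Middle: payoffs 0, 1, 6 → best response R.
Player 2 against Down: payoffs 9, 2, 0 → best response L.
Mutual best responses: (Up, M); (Middle, R); (Down, L).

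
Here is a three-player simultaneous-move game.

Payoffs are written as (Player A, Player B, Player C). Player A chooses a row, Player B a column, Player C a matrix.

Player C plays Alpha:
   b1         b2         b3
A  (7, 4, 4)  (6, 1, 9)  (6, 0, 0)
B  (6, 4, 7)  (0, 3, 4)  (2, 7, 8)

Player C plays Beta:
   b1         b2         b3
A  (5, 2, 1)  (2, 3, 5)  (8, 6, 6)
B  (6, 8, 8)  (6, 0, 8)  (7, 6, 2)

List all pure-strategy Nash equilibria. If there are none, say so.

For each strategy profile, look for a profitable unilateral deviation.
(A, b1, Alpha): Player A gets 7, best alternative 6; Player B gets 4, best alternative 1; Player C gets 4, best alternative 1. No profitable deviation — NE.
(A, b1, Beta): Player A can switch to B (5 → 6). Not NE.
(A, b2, Alpha): Player B can switch to b1 (1 → 4). Not NE.
(A, b2, Beta): Player A can switch to B (2 → 6). Not NE.
(A, b3, Alpha): Player B can switch to b1 (0 → 4). Not NE.
(A, b3, Beta): Player A gets 8, best alternative 7; Player B gets 6, best alternative 3; Player C gets 6, best alternative 0. No profitable deviation — NE.
(B, b1, Alpha): Player A can switch to A (6 → 7). Not NE.
(B, b1, Beta): Player A gets 6, best alternative 5; Player B gets 8, best alternative 6; Player C gets 8, best alternative 7. No profitable deviation — NE.
(B, b2, Alpha): Player A can switch to A (0 → 6). Not NE.
(B, b2, Beta): Player B can switch to b1 (0 → 8). Not NE.
(B, b3, Alpha): Player A can switch to A (2 → 6). Not NE.
(B, b3, Beta): Player A can switch to A (7 → 8). Not NE.

The pure Nash equilibria are (A, b1, Alpha), (A, b3, Beta), (B, b1, Beta).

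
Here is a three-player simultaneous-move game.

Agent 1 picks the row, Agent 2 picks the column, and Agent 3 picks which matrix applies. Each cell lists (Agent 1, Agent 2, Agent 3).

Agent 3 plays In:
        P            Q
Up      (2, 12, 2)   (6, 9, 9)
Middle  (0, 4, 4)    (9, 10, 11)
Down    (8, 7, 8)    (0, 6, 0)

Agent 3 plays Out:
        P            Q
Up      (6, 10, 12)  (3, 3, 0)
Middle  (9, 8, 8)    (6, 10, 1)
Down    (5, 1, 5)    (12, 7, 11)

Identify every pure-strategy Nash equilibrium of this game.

The pure Nash equilibria are (Middle, Q, In); (Down, P, In); (Down, Q, Out).

For each player, find the best response to each opponent profile; mutual best responses are the pure NE.
Agent 1 against (P, In): payoffs 2, 0, 8 → best response Down.
Agent 1 against (P, Out): payoffs 6, 9, 5 → best response Middle.
Agent 1 against (Q, In): payoffs 6, 9, 0 → best response Middle.
Agent 1 against (Q, Out): payoffs 3, 6, 12 → best response Down.
Agent 2 against (Up, In): payoffs 12, 9 → best response P.
Agent 2 against (Up, Out): payoffs 10, 3 → best response P.
Agent 2 against (Middle, In): payoffs 4, 10 → best response Q.
Agent 2 against (Middle, Out): payoffs 8, 10 → best response Q.
Agent 2 against (Down, In): payoffs 7, 6 → best response P.
Agent 2 against (Down, Out): payoffs 1, 7 → best response Q.
Agent 3 against (Up, P): payoffs 2, 12 → best response Out.
Agent 3 against (Up, Q): payoffs 9, 0 → best response In.
Agent 3 against (Middle, P): payoffs 4, 8 → best response Out.
Agent 3 against (Middle, Q): payoffs 11, 1 → best response In.
Agent 3 against (Down, P): payoffs 8, 5 → best response In.
Agent 3 against (Down, Q): payoffs 0, 11 → best response Out.
Mutual best responses: (Middle, Q, In); (Down, P, In); (Down, Q, Out).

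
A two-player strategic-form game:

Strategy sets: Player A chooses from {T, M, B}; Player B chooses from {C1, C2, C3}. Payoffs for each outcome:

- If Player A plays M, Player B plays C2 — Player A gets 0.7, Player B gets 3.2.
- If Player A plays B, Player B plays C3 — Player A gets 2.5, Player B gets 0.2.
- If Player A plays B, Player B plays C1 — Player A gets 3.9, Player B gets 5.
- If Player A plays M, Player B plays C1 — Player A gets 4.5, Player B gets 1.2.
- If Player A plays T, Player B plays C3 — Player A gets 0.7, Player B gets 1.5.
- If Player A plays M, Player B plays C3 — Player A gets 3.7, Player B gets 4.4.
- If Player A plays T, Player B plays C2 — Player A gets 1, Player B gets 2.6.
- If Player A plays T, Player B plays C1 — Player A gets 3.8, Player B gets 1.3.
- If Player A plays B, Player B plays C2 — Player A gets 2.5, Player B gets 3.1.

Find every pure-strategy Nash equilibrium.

(T, C1): Player A can switch to M (3.8 → 4.5). Not NE.
(T, C2): Player A can switch to B (1 → 2.5). Not NE.
(T, C3): Player A can switch to M (0.7 → 3.7). Not NE.
(M, C1): Player B can switch to C2 (1.2 → 3.2). Not NE.
(M, C2): Player A can switch to T (0.7 → 1). Not NE.
(M, C3): Player A gets 3.7, best alternative 2.5; Player B gets 4.4, best alternative 3.2. No profitable deviation — NE.
(B, C1): Player A can switch to M (3.9 → 4.5). Not NE.
(B, C2): Player B can switch to C1 (3.1 → 5). Not NE.
(B, C3): Player A can switch to M (2.5 → 3.7). Not NE.

Pure NE: (M, C3)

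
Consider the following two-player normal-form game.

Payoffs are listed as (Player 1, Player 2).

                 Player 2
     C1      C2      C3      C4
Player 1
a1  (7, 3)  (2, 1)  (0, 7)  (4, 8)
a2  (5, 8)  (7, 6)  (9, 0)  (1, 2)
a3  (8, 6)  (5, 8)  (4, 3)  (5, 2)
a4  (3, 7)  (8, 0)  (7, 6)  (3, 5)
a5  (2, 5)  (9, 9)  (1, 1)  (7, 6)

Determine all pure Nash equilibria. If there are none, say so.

(a5, C2)

(a1, C1): Player 1 can switch to a3 (7 → 8). Not NE.
(a1, C2): Player 1 can switch to a2 (2 → 7). Not NE.
(a1, C3): Player 1 can switch to a2 (0 → 9). Not NE.
(a1, C4): Player 1 can switch to a3 (4 → 5). Not NE.
(a2, C1): Player 1 can switch to a1 (5 → 7). Not NE.
(a2, C2): Player 1 can switch to a4 (7 → 8). Not NE.
(a2, C3): Player 2 can switch to C1 (0 → 8). Not NE.
(a2, C4): Player 1 can switch to a1 (1 → 4). Not NE.
(a5, C2): Player 1 gets 9, best alternative 8; Player 2 gets 9, best alternative 6. No profitable deviation — NE.
(The remaining 11 profiles each have a profitable deviation by the same check.)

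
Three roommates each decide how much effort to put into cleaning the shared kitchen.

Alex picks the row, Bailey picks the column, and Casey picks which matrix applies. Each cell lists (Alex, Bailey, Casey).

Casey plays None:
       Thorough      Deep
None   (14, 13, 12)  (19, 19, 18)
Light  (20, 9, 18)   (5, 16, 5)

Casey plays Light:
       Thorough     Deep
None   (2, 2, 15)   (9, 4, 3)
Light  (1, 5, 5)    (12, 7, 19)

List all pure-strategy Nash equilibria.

Alex against (Thorough, None): payoffs 14, 20 → best response Light.
Alex against (Thorough, Light): payoffs 2, 1 → best response None.
Alex against (Deep, None): payoffs 19, 5 → best response None.
Alex against (Deep, Light): payoffs 9, 12 → best response Light.
Bailey against (None, None): payoffs 13, 19 → best response Deep.
Bailey against (None, Light): payoffs 2, 4 → best response Deep.
Bailey against (Light, None): payoffs 9, 16 → best response Deep.
Bailey against (Light, Light): payoffs 5, 7 → best response Deep.
Casey against (None, Thorough): payoffs 12, 15 → best response Light.
Casey against (None, Deep): payoffs 18, 3 → best response None.
Casey against (Light, Thorough): payoffs 18, 5 → best response None.
Casey against (Light, Deep): payoffs 5, 19 → best response Light.
Mutual best responses: (None, Deep, None); (Light, Deep, Light).

The pure Nash equilibria are (None, Deep, None), (Light, Deep, Light).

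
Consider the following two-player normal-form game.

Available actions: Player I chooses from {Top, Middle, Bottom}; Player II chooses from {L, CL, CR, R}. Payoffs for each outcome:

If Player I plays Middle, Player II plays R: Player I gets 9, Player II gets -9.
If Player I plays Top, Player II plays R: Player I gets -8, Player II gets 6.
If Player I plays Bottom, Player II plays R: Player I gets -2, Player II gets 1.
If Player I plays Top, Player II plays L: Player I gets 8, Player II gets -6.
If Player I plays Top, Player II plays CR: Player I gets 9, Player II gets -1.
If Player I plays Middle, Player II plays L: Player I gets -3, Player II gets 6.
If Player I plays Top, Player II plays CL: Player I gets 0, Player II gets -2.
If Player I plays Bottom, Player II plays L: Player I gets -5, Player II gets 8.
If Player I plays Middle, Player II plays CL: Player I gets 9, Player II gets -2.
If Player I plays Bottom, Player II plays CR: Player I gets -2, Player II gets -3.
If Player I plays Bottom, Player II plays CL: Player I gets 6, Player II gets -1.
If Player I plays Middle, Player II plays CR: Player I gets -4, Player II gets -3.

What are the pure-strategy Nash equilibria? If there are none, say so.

No pure-strategy Nash equilibrium.

Player I against L: payoffs 8, -3, -5 → best response Top.
Player I against CL: payoffs 0, 9, 6 → best response Middle.
Player I against CR: payoffs 9, -4, -2 → best response Top.
Player I against R: payoffs -8, 9, -2 → best response Middle.
Player II against Top: payoffs -6, -2, -1, 6 → best response R.
Player II against Middle: payoffs 6, -2, -3, -9 → best response L.
Player II against Bottom: payoffs 8, -1, -3, 1 → best response L.
No profile is a mutual best response for all players.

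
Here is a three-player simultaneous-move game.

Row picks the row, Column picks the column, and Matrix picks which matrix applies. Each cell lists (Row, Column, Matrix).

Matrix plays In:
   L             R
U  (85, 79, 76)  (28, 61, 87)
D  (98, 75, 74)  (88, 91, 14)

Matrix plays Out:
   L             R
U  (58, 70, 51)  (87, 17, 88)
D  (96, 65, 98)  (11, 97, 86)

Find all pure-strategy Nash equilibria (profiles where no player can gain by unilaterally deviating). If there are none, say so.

No pure-strategy Nash equilibrium.

Row against (L, In): payoffs 85, 98 → best response D.
Row against (L, Out): payoffs 58, 96 → best response D.
Row against (R, In): payoffs 28, 88 → best response D.
Row against (R, Out): payoffs 87, 11 → best response U.
Column against (U, In): payoffs 79, 61 → best response L.
Column against (U, Out): payoffs 70, 17 → best response L.
Column against (D, In): payoffs 75, 91 → best response R.
Column against (D, Out): payoffs 65, 97 → best response R.
Matrix against (U, L): payoffs 76, 51 → best response In.
Matrix against (U, R): payoffs 87, 88 → best response Out.
Matrix against (D, L): payoffs 74, 98 → best response Out.
Matrix against (D, R): payoffs 14, 86 → best response Out.
No profile is a mutual best response for all players.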